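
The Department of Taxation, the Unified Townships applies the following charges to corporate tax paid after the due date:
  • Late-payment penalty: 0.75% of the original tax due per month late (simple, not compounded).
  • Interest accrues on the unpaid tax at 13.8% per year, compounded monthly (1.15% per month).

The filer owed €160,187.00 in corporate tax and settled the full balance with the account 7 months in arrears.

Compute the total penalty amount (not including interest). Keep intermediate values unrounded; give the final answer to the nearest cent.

€8,409.82

Late-payment penalty = 0.75% × €160,187.00 × 7 mo = €8,409.82…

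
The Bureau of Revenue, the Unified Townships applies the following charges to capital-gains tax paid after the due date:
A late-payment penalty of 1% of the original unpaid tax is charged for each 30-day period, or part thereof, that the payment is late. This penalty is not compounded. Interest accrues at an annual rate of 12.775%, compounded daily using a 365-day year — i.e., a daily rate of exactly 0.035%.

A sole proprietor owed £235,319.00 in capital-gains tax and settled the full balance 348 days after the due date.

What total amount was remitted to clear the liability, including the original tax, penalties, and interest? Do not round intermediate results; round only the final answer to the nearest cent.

£294,032.06

Penalty periods: ⌈348/30⌉ = 12; penalty = 12 × 1% × £235,319.00 = £28,238.28
Interest: £235,319.00 × ((1 + 0.00035)^348 − 1) = £235,319.00 × 0.12950410… = £30,474.7761…
Total = £235,319.00 + £28,238.2800 + £30,474.7761… = £294,032.06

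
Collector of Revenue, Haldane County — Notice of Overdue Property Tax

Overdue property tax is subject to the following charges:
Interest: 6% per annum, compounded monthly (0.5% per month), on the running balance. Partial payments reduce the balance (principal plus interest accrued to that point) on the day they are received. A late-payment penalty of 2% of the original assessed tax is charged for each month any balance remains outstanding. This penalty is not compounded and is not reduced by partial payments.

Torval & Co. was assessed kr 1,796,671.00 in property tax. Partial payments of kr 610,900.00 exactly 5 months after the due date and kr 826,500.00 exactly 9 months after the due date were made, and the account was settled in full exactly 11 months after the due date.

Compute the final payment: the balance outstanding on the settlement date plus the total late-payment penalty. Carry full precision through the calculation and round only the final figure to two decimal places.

Balance at month 5: kr 1,796,671.0000 × (1 + 0.005)^5 = kr 1,842,039.1942…
After kr 610,900.00 payment: kr 1,842,039.1942… − kr 610,900.00 = kr 1,231,139.1942…
Balance at month 9: kr 1,231,139.1942… × (1 + 0.005)^4 = kr 1,255,947.2653…
After kr 826,500.00 payment: kr 1,255,947.2653… − kr 826,500.00 = kr 429,447.2653…
Balance at month 11: kr 429,447.2653… × (1 + 0.005)^2 = kr 433,752.4741…
Penalty: 11 × 2% × kr 1,796,671.00 = kr 395,267.62
Final settlement = outstanding balance + penalty = kr 433,752.4741… + kr 395,267.62 = kr 829,020.09

kr 829,020.09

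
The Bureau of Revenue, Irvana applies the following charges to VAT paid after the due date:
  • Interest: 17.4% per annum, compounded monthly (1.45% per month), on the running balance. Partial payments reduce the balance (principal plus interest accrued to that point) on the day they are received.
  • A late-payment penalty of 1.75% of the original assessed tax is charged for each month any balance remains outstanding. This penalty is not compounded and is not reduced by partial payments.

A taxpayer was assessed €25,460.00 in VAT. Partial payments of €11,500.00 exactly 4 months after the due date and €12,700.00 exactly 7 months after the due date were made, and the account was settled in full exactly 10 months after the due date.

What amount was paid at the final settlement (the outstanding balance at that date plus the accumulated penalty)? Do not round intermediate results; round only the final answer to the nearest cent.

€8,059.66

Balance at month 4: €25,460.0000 × (1 + 0.0145)^4 = €26,969.1094…
After €11,500.00 payment: €26,969.1094… − €11,500.00 = €15,469.1094…
Balance at month 7: €15,469.1094… × (1 + 0.0145)^3 = €16,151.8199…
After €12,700.00 payment: €16,151.8199… − €12,700.00 = €3,451.8199…
Balance at month 10: €3,451.8199… × (1 + 0.0145)^3 = €3,604.1619…
Penalty: 10 × 1.75% × €25,460.00 = €4,455.50
Final settlement = outstanding balance + penalty = €3,604.1619… + €4,455.50 = €8,059.66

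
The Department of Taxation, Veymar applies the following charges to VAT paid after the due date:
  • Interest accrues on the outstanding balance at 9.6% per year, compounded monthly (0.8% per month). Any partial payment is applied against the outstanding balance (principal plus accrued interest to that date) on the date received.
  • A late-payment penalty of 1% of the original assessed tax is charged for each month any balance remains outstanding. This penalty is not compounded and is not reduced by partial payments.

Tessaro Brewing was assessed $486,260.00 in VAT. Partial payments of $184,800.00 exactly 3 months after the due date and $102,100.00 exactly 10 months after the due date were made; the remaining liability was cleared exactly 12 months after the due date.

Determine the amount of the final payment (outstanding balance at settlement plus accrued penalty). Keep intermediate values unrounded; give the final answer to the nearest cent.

$291,122.34

Balance at month 3: $486,260.0000 × (1 + 0.008)^3 = $498,023.8509…
After $184,800.00 payment: $498,023.8509… − $184,800.00 = $313,223.8509…
Balance at month 10: $313,223.8509… × (1 + 0.008)^7 = $331,191.0175…
After $102,100.00 payment: $331,191.0175… − $102,100.00 = $229,091.0175…
Balance at month 12: $229,091.0175… × (1 + 0.008)^2 = $232,771.1356…
Penalty: 12 × 1% × $486,260.00 = $58,351.20
Final settlement = outstanding balance + penalty = $232,771.1356… + $58,351.20 = $291,122.34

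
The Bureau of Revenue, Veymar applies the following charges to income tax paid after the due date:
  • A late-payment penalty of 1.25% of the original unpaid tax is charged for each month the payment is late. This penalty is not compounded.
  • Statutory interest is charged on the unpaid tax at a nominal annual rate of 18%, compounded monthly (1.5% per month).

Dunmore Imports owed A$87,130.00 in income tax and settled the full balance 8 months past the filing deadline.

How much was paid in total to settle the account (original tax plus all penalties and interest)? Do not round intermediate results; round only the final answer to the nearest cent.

A$106,864.30

Late-payment penalty = 1.25% × A$87,130.00 × 8 mo = A$8,713.00
Interest: A$87,130.00 × ((1 + 0.015)^8 − 1) = A$87,130.00 × 0.1264926… = A$11,021.2991…
Total = A$87,130.00 + A$8,713.0000 + A$11,021.2991… = A$106,864.30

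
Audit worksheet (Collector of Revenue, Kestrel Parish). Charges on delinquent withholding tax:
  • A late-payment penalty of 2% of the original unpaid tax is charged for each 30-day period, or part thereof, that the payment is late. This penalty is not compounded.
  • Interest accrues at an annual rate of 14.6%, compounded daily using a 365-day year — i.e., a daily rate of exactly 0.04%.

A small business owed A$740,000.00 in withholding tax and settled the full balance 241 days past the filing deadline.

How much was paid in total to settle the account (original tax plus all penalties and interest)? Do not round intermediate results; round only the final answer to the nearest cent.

Penalty periods: ⌈241/30⌉ = 9; penalty = 9 × 2% × A$740,000.00 = A$133,200.00
Interest: A$740,000.00 × ((1 + 0.0004)^241 − 1) = A$740,000.00 × 0.10117823… = A$74,871.8905…
Total = A$740,000.00 + A$133,200.0000 + A$74,871.8905… = A$948,071.89

A$948,071.89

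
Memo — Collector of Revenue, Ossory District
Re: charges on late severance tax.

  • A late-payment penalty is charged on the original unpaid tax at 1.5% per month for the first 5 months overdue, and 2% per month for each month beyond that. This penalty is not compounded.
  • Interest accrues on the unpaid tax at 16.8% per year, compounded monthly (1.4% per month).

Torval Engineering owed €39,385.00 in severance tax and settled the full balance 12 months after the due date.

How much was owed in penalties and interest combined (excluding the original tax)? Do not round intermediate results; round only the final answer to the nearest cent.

€15,618.48

Penalty, months 1–5: 5 × 1.5% × €39,385.00 = €2,953.88…
Penalty, months 6–12: 7 × 2% × €39,385.00 = €5,513.90
Interest: €39,385.00 × ((1 + 0.014)^12 − 1) = €39,385.00 × 0.1815591… = €7,150.7063…
Penalties + interest = €8,467.7750 + €7,150.7063… = €15,618.48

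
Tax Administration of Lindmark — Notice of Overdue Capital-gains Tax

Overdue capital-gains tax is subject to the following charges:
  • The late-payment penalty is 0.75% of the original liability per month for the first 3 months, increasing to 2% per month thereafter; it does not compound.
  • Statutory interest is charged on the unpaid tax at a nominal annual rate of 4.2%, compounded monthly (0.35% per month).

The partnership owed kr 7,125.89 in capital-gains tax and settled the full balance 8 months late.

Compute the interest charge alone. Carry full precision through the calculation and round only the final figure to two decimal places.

kr 201.99

Interest: kr 7,125.89 × ((1 + 0.0035)^8 − 1) = kr 7,125.89 × 0.0283454… = kr 201.9863…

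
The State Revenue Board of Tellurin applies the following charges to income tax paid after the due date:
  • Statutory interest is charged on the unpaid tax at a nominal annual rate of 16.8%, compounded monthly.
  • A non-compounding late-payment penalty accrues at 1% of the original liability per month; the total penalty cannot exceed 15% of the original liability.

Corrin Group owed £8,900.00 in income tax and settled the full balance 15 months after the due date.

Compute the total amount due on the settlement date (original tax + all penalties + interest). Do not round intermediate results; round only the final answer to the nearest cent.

Penalty (uncapped): 15 × 1% × £8,900.00 = £1,335.00; cap = 15% × £8,900.00 = £1,335.00 → penalty = £1,335.00
Interest (16.8%/yr ÷ 12 = 1.4%/month): £8,900.00 × ((1 + 0.014)^15 − 1) = £2,063.7552…
Total = £8,900.00 + £1,335.0000 + £2,063.7552… = £12,298.76

£12,298.76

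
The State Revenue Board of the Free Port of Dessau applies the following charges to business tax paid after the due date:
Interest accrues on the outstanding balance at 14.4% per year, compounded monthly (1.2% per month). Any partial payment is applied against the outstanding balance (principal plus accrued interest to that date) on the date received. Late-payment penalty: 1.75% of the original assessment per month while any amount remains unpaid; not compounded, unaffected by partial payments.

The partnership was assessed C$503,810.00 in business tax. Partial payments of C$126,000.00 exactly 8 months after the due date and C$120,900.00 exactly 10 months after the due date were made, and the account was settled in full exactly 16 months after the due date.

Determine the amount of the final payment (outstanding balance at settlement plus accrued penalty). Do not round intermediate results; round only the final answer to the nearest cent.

Balance at month 8: C$503,810.0000 × (1 + 0.012)^8 = C$554,256.6130…
After C$126,000.00 payment: C$554,256.6130… − C$126,000.00 = C$428,256.6130…
Balance at month 10: C$428,256.6130… × (1 + 0.012)^2 = C$438,596.4406…
After C$120,900.00 payment: C$438,596.4406… − C$120,900.00 = C$317,696.4406…
Balance at month 16: C$317,696.4406… × (1 + 0.012)^6 = C$341,267.8875…
Penalty: 16 × 1.75% × C$503,810.00 = C$141,066.80
Final settlement = outstanding balance + penalty = C$341,267.8875… + C$141,066.80 = C$482,334.69

C$482,334.69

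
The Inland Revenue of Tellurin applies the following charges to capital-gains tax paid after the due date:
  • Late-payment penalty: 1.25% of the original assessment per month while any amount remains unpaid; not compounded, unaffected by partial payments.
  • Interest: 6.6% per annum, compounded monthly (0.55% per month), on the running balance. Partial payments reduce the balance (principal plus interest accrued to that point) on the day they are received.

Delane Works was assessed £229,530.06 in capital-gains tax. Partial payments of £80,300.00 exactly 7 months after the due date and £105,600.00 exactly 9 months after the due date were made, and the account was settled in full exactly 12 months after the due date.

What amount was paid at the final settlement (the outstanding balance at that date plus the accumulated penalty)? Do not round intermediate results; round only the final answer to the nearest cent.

£89,690.64

Balance at month 7: £229,530.0600 × (1 + 0.0055)^7 = £238,514.1202…
After £80,300.00 payment: £238,514.1202… − £80,300.00 = £158,214.1202…
Balance at month 9: £158,214.1202… × (1 + 0.0055)^2 = £159,959.2615…
After £105,600.00 payment: £159,959.2615… − £105,600.00 = £54,359.2615…
Balance at month 12: £54,359.2615… × (1 + 0.0055)^3 = £55,261.1315…
Penalty: 12 × 1.25% × £229,530.06 = £34,429.51…
Final settlement = outstanding balance + penalty = £55,261.1315… + £34,429.51… = £89,690.64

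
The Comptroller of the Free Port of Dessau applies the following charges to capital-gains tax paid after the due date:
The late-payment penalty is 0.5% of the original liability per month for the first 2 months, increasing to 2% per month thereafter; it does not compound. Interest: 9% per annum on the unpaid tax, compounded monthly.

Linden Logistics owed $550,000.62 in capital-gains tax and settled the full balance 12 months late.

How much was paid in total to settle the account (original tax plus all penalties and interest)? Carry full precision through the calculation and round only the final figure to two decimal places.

Penalty, months 1–2: 2 × 0.5% × $550,000.62 = $5,500.01…
Penalty, months 3–12: 10 × 2% × $550,000.62 = $110,000.12…
Interest (9%/yr ÷ 12 = 0.75%/month): $550,000.62 × ((1 + 0.0075)^12 − 1) = $51,593.8519…
Total = $550,000.62 + $115,500.1302 + $51,593.8519… = $717,094.60

$717,094.60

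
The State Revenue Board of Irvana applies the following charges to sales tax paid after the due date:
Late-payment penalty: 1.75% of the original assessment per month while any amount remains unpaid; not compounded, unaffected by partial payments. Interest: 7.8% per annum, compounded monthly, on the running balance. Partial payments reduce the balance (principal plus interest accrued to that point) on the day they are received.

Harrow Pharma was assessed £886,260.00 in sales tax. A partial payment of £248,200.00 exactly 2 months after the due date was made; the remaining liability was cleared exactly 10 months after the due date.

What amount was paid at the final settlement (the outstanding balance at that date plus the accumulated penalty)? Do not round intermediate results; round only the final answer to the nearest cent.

Monthly rate = 7.8% ÷ 12 = 0.65%
Balance at month 2: £886,260.0000 × (1 + 0.0065)^2 = £897,818.8245…
After £248,200.00 payment: £897,818.8245… − £248,200.00 = £649,618.8245…
Balance at month 10: £649,618.8245… × (1 + 0.0065)^8 = £684,177.5745…
Penalty: 10 × 1.75% × £886,260.00 = £155,095.50
Final settlement = outstanding balance + penalty = £684,177.5745… + £155,095.50 = £839,273.07

£839,273.07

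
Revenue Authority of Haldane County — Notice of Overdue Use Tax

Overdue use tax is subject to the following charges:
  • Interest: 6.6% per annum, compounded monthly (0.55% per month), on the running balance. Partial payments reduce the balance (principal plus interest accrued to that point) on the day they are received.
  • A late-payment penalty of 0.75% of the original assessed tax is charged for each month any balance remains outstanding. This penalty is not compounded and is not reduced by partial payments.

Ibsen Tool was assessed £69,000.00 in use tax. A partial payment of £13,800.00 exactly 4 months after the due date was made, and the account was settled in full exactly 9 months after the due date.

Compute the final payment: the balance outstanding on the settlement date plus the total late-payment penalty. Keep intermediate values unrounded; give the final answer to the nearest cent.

£62,965.42

Balance at month 4: £69,000.0000 × (1 + 0.0055)^4 = £70,530.5695…
After £13,800.00 payment: £70,530.5695… − £13,800.00 = £56,730.5695…
Balance at month 9: £56,730.5695… × (1 + 0.0055)^5 = £58,307.9158…
Penalty: 9 × 0.75% × £69,000.00 = £4,657.50
Final settlement = outstanding balance + penalty = £58,307.9158… + £4,657.50 = £62,965.42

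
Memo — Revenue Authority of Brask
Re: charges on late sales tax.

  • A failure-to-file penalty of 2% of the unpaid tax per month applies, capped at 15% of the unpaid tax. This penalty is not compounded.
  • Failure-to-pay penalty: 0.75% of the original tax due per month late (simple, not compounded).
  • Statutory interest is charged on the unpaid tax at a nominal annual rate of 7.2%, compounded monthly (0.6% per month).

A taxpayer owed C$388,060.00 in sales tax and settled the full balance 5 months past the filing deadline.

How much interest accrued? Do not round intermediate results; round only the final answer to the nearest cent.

Interest: C$388,060.00 × ((1 + 0.006)^5 − 1) = C$388,060.00 × 0.0303622… = C$11,782.3423…

C$11,782.34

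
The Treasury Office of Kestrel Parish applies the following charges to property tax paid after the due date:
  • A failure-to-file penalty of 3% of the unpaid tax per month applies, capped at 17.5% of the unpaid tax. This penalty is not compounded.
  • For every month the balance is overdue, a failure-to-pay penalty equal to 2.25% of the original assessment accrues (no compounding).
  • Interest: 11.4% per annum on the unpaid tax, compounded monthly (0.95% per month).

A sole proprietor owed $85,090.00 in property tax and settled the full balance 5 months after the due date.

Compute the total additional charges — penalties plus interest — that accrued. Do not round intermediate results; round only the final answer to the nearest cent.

Failure-to-file: 5 × 3% × $85,090.00 = $12,763.50 (under the 17.5% cap)
Failure-to-pay penalty = 2.25% × $85,090.00 × 5 mo = $9,572.63…
Interest: $85,090.00 × ((1 + 0.0095)^5 − 1) = $85,090.00 × 0.0484111… = $4,119.3017…
Penalties + interest = $22,336.1250 + $4,119.3017… = $26,455.43

$26,455.43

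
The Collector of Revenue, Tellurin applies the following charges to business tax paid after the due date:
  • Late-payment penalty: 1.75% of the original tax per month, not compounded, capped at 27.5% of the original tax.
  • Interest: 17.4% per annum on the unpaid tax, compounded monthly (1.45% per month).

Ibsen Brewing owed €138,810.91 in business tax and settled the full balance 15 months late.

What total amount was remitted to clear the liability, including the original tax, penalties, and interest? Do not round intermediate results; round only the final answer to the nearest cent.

Penalty: 15 × 1.75% × €138,810.91 = €36,437.86… (below the 27.5% cap of €38,173.00…)
Interest: €138,810.91 × ((1 + 0.0145)^15 − 1) = €138,810.91 × 0.2410257… = €33,456.9949…
Total = €138,810.91 + €36,437.8639… + €33,456.9949… = €208,705.77

€208,705.77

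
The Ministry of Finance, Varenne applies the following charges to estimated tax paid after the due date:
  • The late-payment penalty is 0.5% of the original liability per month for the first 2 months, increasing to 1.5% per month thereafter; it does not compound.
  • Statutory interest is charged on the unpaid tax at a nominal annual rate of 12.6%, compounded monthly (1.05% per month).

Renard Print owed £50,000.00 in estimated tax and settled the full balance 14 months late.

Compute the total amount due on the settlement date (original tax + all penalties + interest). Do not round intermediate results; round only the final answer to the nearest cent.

£67,373.33

Penalty, months 1–2: 2 × 0.5% × £50,000.00 = £500.00
Penalty, months 3–14: 12 × 1.5% × £50,000.00 = £9,000.00
Interest: £50,000.00 × ((1 + 0.0105)^14 − 1) = £50,000.00 × 0.1574666… = £7,873.3276…
Total = £50,000.00 + £9,500.0000 + £7,873.3276… = £67,373.33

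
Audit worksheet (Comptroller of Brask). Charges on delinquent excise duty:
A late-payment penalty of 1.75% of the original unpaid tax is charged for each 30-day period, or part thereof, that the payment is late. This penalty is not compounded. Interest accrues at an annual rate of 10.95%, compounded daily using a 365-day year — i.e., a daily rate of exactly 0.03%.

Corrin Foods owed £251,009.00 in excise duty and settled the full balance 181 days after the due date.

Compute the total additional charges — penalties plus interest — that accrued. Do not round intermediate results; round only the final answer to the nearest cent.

£44,753.07

Penalty periods: ⌈181/30⌉ = 7; penalty = 7 × 1.75% × £251,009.00 = £30,748.60…
Interest: £251,009.00 × ((1 + 0.0003)^181 − 1) = £251,009.00 × 0.05579270… = £14,004.4692…
Penalties + interest = £30,748.6025 + £14,004.4692… = £44,753.07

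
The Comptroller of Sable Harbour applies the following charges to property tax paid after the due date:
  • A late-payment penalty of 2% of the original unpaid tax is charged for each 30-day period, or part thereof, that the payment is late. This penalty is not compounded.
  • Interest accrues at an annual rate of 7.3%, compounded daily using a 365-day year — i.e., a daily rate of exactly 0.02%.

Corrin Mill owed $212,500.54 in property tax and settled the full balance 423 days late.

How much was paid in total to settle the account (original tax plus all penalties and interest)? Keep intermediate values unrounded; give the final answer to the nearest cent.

$295,008.65

Penalty periods: ⌈423/30⌉ = 15; penalty = 15 × 2% × $212,500.54 = $63,750.16…
Interest: $212,500.54 × ((1 + 0.0002)^423 − 1) = $212,500.54 × 0.08827246… = $18,757.9457…
Total = $212,500.54 + $63,750.1620 + $18,757.9457… = $295,008.65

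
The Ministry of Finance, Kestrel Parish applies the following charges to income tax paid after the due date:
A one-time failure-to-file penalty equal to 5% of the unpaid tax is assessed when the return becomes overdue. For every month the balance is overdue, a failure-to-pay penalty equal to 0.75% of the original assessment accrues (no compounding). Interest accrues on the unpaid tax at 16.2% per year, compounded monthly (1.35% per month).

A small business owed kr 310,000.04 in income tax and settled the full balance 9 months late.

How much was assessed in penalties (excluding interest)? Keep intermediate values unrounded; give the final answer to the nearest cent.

kr 36,425.00

Failure-to-file penalty: 5% × kr 310,000.04 = kr 15,500.00…
Failure-to-pay penalty: 9 × 0.75% × kr 310,000.04 = kr 20,925.00…
Total penalty = kr 15,500.00… + kr 20,925.00… = kr 36,425.00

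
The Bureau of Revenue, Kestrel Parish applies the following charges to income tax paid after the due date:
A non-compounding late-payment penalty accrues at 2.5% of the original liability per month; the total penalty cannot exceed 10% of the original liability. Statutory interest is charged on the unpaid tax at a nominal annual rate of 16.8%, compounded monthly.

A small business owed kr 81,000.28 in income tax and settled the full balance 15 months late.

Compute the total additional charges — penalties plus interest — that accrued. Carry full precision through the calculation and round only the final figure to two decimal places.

kr 26,882.58

Penalty (uncapped): 15 × 2.5% × kr 81,000.28 = kr 30,375.11…; cap = 10% × kr 81,000.28 = kr 8,100.03… → penalty = kr 8,100.03…
Interest (16.8%/yr ÷ 12 = 1.4%/month): kr 81,000.28 × ((1 + 0.014)^15 − 1) = kr 18,782.5564…
Penalties + interest = kr 8,100.0280 + kr 18,782.5564… = kr 26,882.58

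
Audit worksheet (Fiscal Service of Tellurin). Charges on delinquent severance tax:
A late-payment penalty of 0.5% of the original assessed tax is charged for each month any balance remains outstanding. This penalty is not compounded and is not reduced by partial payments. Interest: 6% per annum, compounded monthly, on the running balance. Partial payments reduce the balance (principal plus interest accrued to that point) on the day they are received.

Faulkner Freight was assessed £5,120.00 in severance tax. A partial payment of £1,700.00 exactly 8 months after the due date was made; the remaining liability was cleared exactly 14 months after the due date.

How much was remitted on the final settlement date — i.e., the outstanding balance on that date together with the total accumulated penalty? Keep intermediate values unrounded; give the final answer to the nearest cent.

Monthly rate = 6% ÷ 12 = 0.5%
Balance at month 8: £5,120.0000 × (1 + 0.005)^8 = £5,328.4201…
After £1,700.00 payment: £5,328.4201… − £1,700.00 = £3,628.4201…
Balance at month 14: £3,628.4201… × (1 + 0.005)^6 = £3,738.6424…
Penalty: 14 × 0.5% × £5,120.00 = £358.40
Final settlement = outstanding balance + penalty = £3,738.6424… + £358.40 = £4,097.04

£4,097.04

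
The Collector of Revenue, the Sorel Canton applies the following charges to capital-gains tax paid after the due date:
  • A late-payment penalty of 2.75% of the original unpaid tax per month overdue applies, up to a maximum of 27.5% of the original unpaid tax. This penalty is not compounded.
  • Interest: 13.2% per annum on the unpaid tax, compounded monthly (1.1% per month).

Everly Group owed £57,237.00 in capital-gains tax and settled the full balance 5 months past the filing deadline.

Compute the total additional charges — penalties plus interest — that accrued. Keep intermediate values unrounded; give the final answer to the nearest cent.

Penalty: 5 × 2.75% × £57,237.00 = £7,870.09… (below the 27.5% cap of £15,740.18…)
Interest: £57,237.00 × ((1 + 0.011)^5 − 1) = £57,237.00 × 0.0562234… = £3,218.0578…
Penalties + interest = £7,870.0875 + £3,218.0578… = £11,088.15

£11,088.15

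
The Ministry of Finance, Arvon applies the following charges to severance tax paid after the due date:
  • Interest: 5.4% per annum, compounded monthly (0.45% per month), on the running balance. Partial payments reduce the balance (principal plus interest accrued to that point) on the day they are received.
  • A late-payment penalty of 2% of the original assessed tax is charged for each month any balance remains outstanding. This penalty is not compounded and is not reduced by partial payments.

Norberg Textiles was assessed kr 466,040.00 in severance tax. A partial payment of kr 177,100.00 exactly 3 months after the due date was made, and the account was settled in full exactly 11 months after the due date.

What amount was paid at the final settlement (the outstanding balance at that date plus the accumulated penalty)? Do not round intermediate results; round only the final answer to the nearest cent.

kr 408,586.98

Balance at month 3: kr 466,040.0000 × (1 + 0.0045)^3 = kr 472,359.8944…
After kr 177,100.00 payment: kr 472,359.8944… − kr 177,100.00 = kr 295,259.8944…
Balance at month 11: kr 295,259.8944… × (1 + 0.0045)^8 = kr 306,058.1782…
Penalty: 11 × 2% × kr 466,040.00 = kr 102,528.80
Final settlement = outstanding balance + penalty = kr 306,058.1782… + kr 102,528.80 = kr 408,586.98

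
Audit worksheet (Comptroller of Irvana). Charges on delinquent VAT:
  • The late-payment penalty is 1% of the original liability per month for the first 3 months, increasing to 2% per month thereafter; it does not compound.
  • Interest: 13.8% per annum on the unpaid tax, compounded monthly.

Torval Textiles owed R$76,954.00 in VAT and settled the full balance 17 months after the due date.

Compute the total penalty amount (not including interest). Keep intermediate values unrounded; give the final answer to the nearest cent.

R$23,855.74

Penalty, months 1–3: 3 × 1% × R$76,954.00 = R$2,308.62
Penalty, months 4–17: 14 × 2% × R$76,954.00 = R$21,547.12
Total penalty = R$2,308.62 + R$21,547.12 = R$23,855.74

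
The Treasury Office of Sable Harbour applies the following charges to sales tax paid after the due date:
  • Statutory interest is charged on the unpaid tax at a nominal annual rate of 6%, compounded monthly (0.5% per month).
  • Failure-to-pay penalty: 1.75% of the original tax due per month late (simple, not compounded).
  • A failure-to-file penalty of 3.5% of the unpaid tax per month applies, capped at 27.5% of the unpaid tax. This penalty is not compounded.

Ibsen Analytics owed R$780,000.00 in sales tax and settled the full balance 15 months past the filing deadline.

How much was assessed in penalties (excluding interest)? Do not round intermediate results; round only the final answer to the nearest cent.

Failure-to-file: 15 × 3.5% × R$780,000.00 = R$409,500.00, capped at 27.5% × R$780,000.00 = R$214,500.00
Failure-to-pay penalty: 15 × 1.75% × R$780,000.00 = R$204,750.00
Total penalty = R$214,500.00 + R$204,750.00 = R$419,250.00

R$419,250.00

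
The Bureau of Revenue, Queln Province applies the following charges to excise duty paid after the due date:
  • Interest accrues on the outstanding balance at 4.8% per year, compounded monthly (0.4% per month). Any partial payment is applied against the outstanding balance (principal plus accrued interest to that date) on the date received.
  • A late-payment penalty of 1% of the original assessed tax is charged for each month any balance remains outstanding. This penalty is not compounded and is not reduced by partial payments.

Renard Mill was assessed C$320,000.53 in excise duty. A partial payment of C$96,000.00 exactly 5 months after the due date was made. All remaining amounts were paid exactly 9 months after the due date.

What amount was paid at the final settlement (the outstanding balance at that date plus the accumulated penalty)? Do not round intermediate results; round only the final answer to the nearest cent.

Balance at month 5: C$320,000.5300 × (1 + 0.004)^5 = C$326,451.9459…
After C$96,000.00 payment: C$326,451.9459… − C$96,000.00 = C$230,451.9459…
Balance at month 9: C$230,451.9459… × (1 + 0.004)^4 = C$234,161.3595…
Penalty: 9 × 1% × C$320,000.53 = C$28,800.05…
Final settlement = outstanding balance + penalty = C$234,161.3595… + C$28,800.05… = C$262,961.41

C$262,961.41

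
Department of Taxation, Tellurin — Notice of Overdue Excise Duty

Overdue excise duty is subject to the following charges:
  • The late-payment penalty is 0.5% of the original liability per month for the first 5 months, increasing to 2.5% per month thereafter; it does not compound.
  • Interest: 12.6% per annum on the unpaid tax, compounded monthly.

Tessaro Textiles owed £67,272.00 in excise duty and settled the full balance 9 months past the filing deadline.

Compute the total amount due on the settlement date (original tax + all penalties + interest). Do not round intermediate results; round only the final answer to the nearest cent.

Penalty, months 1–5: 5 × 0.5% × £67,272.00 = £1,681.80
Penalty, months 6–9: 4 × 2.5% × £67,272.00 = £6,727.20
Interest (12.6%/yr ÷ 12 = 1.05%/month): £67,272.00 × ((1 + 0.0105)^9 − 1) = £6,630.8522…
Total = £67,272.00 + £8,409.0000 + £6,630.8522… = £82,311.85

£82,311.85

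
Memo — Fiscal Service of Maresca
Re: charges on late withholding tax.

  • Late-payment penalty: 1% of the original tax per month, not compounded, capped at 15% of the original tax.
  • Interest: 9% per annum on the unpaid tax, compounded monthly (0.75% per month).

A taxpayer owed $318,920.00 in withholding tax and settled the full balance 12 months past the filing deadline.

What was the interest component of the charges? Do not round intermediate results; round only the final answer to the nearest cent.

Interest: $318,920.00 × ((1 + 0.0075)^12 − 1) = $318,920.00 × 0.0938069… = $29,916.8958…

$29,916.90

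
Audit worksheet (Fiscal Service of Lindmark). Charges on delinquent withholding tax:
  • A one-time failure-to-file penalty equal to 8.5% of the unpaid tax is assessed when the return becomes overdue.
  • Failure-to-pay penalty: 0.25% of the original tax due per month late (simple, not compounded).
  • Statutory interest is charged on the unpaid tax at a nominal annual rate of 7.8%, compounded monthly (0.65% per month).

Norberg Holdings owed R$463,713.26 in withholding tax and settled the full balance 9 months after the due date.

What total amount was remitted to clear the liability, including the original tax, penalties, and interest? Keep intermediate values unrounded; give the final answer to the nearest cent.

Failure-to-file penalty: 8.5% × R$463,713.26 = R$39,415.63…
Failure-to-pay penalty = 0.25% × R$463,713.26 × 9 mo = R$10,433.55…
Interest: R$463,713.26 × ((1 + 0.0065)^9 − 1) = R$463,713.26 × 0.0600443… = R$27,843.3357…
Total = R$463,713.26 + R$49,849.1755… + R$27,843.3357… = R$541,405.77

R$541,405.77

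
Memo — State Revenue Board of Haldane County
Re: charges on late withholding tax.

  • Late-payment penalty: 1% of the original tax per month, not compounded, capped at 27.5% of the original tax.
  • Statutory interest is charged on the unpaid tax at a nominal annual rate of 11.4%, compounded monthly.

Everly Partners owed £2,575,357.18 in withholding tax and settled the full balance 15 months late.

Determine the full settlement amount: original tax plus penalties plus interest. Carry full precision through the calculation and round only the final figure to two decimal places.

£3,354,087.79

Penalty: 15 × 1% × £2,575,357.18 = £386,303.58… (below the 27.5% cap of £708,223.22…)
Interest (11.4%/yr ÷ 12 = 0.95%/month): £2,575,357.18 × ((1 + 0.0095)^15 − 1) = £392,427.0288…
Total = £2,575,357.18 + £386,303.5770 + £392,427.0288… = £3,354,087.79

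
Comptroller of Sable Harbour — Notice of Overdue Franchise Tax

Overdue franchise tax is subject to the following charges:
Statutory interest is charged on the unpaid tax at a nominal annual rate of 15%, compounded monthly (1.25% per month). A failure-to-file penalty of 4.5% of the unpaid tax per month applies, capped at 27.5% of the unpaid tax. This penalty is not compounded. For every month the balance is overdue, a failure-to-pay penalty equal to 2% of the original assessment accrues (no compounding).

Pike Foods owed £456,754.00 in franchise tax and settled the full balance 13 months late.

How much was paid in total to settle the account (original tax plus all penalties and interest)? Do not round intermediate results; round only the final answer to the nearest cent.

Failure-to-file: 13 × 4.5% × £456,754.00 = £267,201.09, capped at 27.5% × £456,754.00 = £125,607.35
Failure-to-pay penalty: 13 × 2% × £456,754.00 = £118,756.04
Interest: £456,754.00 × ((1 + 0.0125)^13 − 1) = £456,754.00 × 0.1752639… = £80,052.5099…
Total = £456,754.00 + £244,363.3900 + £80,052.5099… = £781,169.90

£781,169.90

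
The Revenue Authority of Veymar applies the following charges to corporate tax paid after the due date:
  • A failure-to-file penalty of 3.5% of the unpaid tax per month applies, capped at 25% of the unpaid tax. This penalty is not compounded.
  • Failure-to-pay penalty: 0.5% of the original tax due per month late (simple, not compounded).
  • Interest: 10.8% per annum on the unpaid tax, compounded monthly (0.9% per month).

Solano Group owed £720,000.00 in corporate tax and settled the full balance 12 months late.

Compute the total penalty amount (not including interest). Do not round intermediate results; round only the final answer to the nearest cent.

£223,200.00

Failure-to-file: 12 × 3.5% × £720,000.00 = £302,400.00, capped at 25% × £720,000.00 = £180,000.00
Failure-to-pay penalty: 12 × 0.5% × £720,000.00 = £43,200.00
Total penalty = £180,000.00 + £43,200.00 = £223,200.00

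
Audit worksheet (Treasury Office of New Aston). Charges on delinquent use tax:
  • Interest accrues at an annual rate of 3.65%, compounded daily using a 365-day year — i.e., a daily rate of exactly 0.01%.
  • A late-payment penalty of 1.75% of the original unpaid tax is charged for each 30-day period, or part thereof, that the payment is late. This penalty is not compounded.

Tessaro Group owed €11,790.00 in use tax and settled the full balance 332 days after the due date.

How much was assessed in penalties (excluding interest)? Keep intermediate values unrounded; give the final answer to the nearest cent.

€2,475.90

Penalty periods: ⌈332/30⌉ = 12; penalty = 12 × 1.75% × €11,790.00 = €2,475.90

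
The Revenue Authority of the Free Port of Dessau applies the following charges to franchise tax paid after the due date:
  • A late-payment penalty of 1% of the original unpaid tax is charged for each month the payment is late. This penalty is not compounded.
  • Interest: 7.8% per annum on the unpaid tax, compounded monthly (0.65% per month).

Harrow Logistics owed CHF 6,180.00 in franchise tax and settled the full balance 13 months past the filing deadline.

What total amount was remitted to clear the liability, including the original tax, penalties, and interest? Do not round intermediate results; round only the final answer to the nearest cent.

Late-payment penalty: 13 × 1% × CHF 6,180.00 = CHF 803.40
Interest: CHF 6,180.00 × ((1 + 0.0065)^13 − 1) = CHF 6,180.00 × 0.0878753… = CHF 543.0696…
Total = CHF 6,180.00 + CHF 803.4000 + CHF 543.0696… = CHF 7,526.47

CHF 7,526.47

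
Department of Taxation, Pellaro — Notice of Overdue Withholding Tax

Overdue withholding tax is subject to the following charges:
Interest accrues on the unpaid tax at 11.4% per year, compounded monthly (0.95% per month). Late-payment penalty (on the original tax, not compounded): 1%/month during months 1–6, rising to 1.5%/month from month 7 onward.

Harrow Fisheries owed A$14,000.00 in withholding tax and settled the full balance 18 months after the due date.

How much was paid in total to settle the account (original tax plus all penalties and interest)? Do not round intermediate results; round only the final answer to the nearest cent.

Penalty, months 1–6: 6 × 1% × A$14,000.00 = A$840.00
Penalty, months 7–18: 12 × 1.5% × A$14,000.00 = A$2,520.00
Interest: A$14,000.00 × ((1 + 0.0095)^18 − 1) = A$14,000.00 × 0.1855335… = A$2,597.4686…
Total = A$14,000.00 + A$3,360.0000 + A$2,597.4686… = A$19,957.47

A$19,957.47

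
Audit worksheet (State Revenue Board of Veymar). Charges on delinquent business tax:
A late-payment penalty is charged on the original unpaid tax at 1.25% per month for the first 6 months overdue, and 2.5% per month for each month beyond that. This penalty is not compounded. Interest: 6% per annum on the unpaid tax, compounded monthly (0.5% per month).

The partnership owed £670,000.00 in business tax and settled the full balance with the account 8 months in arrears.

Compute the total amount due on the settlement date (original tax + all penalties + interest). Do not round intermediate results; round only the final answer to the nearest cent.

£781,023.72

Penalty, months 1–6: 6 × 1.25% × £670,000.00 = £50,250.00
Penalty, months 7–8: 2 × 2.5% × £670,000.00 = £33,500.00
Interest: £670,000.00 × ((1 + 0.005)^8 − 1) = £670,000.00 × 0.0407070… = £27,273.7194…
Total = £670,000.00 + £83,750.0000 + £27,273.7194… = £781,023.72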